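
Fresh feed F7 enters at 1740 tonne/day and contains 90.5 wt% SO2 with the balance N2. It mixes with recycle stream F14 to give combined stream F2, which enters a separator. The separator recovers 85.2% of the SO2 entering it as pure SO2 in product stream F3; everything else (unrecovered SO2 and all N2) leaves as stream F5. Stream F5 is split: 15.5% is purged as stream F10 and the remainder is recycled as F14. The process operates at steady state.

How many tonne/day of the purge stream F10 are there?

206.6 tonne/day

N2 enters only via F7 and leaves only via the purge: 1740×0.095 = 0.155×(N2 in F5), and the separator passes all N2, so N2 in F2 = N2 in F5 = 1066.5 tonne/day.
SO2 in F2: m_A = 1740×0.905 + (1−0.155)·(1−0.852)·m_A, so m_A = 1574.7/0.8749 = 1799.8 tonne/day.
F5 = (1−0.852)×1799.8 + 1066.5 = 1332.8 tonne/day.
Purge F10 = 0.155×1332.8 = 206.59 tonne/day.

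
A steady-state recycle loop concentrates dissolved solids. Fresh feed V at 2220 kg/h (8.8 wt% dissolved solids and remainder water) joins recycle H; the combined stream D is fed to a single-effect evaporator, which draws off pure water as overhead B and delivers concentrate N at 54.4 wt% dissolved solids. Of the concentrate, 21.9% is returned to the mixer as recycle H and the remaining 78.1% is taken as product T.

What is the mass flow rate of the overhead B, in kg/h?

Overall dissolved solids balance (none leaves overhead): dissolved solids in fresh feed = dissolved solids in product, i.e. 2220×0.088 = (1−0.219)·N·0.544.
N = 195.36/(0.544×0.781) = 459.82 kg/h.
Recycle H = 0.219×459.82 = 100.7 kg/h.
Combined feed D = 2220 + 100.7 = 2320.7 kg/h.
Overhead B = D − N = 2320.7 − 459.82 = 1860.9 kg/h.

1861 kg/h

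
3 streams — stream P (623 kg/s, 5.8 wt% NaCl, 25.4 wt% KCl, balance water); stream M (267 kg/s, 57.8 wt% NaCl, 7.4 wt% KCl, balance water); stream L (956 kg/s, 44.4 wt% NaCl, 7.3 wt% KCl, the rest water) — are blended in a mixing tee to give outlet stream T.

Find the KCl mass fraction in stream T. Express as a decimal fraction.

Total flow out = 623 + 267 + 956 = 1846 kg/s.
KCl in = 623×0.254 + 267×0.074 + 956×0.073 = 247.79 kg/s.
KCl mass fraction in T = 247.79/1846 = 0.134.

0.134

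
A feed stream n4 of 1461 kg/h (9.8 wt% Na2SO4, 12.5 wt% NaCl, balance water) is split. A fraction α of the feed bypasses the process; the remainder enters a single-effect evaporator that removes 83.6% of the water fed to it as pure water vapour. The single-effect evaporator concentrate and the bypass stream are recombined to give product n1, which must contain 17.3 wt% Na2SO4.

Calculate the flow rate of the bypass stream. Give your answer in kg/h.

All 1461×0.098 = 143.18 kg/h of Na2SO4 reaches n1, so n1 = 143.18/0.173 = 827.62 kg/h and vapour = 633.38 kg/h.
The evaporator receives (1−α)·1461 of feed at 0.777 water and removes 0.836 of that water:
0.836×0.777×(1−α)×1461 = 633.38
(1−α) = 633.38/949.02 = 0.6674;  α = 0.3326.
Bypass flow = 0.3326×1461 = 485.92 kg/h.

485.9 kg/h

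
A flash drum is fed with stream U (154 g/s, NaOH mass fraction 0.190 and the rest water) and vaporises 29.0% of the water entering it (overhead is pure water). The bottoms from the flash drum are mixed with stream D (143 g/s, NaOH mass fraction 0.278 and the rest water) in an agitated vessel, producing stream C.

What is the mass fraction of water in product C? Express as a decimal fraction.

0.735

Vapour removed = 0.290×0.810×154 = 36.175 g/s; concentrate = 117.83 g/s.
water reaching the mixer = 88.565 (from concentrate) + 143×0.722 = 191.81 g/s.
Product flow = 117.83 + 143 = 260.83 g/s; water fraction = 0.735.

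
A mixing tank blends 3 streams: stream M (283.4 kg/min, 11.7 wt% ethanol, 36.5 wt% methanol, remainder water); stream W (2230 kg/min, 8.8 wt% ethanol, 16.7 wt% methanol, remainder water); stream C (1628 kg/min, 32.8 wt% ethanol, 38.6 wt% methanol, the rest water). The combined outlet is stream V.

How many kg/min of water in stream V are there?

2274 kg/min

water out = water in = 283.4×0.518 + 2230×0.745 + 1628×0.286 = 2273.8 kg/min.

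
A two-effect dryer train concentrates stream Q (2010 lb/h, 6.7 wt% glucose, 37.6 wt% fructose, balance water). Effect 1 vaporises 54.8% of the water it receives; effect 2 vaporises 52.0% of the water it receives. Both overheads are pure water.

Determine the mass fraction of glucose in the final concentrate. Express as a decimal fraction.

0.119

water in feed = 2010×0.557 = 1119.6 lb/h.
After stage 1: water left = (1−0.548)×1119.6 = 506.05; stream total = 1396.5 lb/h.
After stage 2: water left = (1−0.520)×506.05 = 242.9; final concentrate = 1133.3 lb/h.
glucose fraction = 134.67/1133.3 = 0.119.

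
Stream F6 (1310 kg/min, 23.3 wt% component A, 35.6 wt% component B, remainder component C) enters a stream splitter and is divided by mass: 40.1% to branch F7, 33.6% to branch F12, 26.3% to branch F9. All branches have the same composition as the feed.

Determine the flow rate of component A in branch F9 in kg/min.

Branch F9 total = 0.263×1310 = 344.53 kg/min.
component A in F9 = 0.233×344.53 = 80.275 kg/min.

80.28 kg/min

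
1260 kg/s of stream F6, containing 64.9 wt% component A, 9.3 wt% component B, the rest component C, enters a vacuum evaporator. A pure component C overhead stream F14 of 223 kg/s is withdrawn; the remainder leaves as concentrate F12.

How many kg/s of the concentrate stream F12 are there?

Concentrate = 1260 − 223 = 1037 kg/s.

1037 kg/s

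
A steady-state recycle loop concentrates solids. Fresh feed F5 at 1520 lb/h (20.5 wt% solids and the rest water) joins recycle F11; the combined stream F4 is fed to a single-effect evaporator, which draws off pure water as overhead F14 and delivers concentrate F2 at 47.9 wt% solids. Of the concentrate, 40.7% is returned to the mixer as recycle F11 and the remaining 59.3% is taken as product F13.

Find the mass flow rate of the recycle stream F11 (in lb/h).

Overall solids balance (none leaves overhead): solids in fresh feed = solids in product, i.e. 1520×0.205 = (1−0.407)·F2·0.479.
F2 = 311.6/(0.479×0.593) = 1097 lb/h.
Recycle F11 = 0.407×1097 = 446.48 lb/h.

446.5 lb/h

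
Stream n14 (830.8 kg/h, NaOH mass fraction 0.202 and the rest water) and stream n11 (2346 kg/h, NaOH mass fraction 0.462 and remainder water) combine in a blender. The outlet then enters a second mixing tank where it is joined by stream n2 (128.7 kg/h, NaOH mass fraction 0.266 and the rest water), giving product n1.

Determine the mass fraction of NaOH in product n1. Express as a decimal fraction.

0.389

Overall, product flow = 3305.5 kg/h.
NaOH in = 830.8×0.202 + 2346×0.462 + 128.7×0.266 = 1285.9 kg/h.
NaOH fraction in n1 = 0.389.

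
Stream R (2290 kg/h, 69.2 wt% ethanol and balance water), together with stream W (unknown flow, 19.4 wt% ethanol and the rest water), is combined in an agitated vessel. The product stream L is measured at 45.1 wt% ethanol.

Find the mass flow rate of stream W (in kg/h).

2147 kg/h

Let W be the unknown flow. Total out = 2290 + W.
ethanol balance: 1584.7 + 0.194·W = 0.451·(2290 + W)
(0.194 − 0.451)·W = 0.451×2290 − 1584.7 = -551.89
W = -551.89 / -0.257 = 2147.4 kg/h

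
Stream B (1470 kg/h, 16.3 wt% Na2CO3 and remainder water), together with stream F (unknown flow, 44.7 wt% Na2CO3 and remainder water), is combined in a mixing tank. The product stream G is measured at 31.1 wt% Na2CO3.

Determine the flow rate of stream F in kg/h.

Let F be the unknown flow. Total out = 1470 + F.
Na2CO3 balance: 239.61 + 0.447·F = 0.311·(1470 + F)
(0.447 − 0.311)·F = 0.311×1470 − 239.61 = 217.56
F = 217.56 / 0.136 = 1599.7 kg/h

1600 kg/h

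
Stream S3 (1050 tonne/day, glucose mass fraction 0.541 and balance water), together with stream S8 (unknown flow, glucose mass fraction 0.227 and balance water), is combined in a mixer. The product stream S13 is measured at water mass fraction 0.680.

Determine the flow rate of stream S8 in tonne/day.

Let S8 be the unknown flow. Total out = 1050 + S8.
water balance: 481.95 + 0.773·S8 = 0.680·(1050 + S8)
(0.773 − 0.680)·S8 = 0.680×1050 − 481.95 = 232.05
S8 = 232.05 / 0.093 = 2495.2 tonne/day

2495 tonne/day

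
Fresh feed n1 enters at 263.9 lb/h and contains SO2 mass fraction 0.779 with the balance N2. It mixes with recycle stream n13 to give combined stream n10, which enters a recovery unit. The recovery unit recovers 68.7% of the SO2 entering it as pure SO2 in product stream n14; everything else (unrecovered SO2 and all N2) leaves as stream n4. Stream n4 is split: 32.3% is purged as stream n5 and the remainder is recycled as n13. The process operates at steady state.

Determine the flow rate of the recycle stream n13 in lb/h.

177.5 lb/h

N2 enters only via n1 and leaves only via the purge: 263.9×0.221 = 0.323×(N2 in n4), and the recovery unit passes all N2, so N2 in n10 = N2 in n4 = 180.56 lb/h.
SO2 in n10: m_A = 263.9×0.779 + (1−0.323)·(1−0.687)·m_A, so m_A = 205.58/0.7881 = 260.85 lb/h.
n4 = (1−0.687)×260.85 + 180.56 = 262.21 lb/h.
Recycle n13 = (1−0.323)×262.21 = 177.52 lb/h.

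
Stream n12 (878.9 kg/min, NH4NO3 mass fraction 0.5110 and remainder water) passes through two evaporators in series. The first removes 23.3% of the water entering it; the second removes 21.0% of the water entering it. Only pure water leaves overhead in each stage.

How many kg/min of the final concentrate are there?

709.5 kg/min

water in feed = 878.9×0.489 = 429.78 kg/min.
After stage 1: water left = (1−0.233)×429.78 = 329.64; stream total = 778.76 kg/min.
After stage 2: water left = (1−0.210)×329.64 = 260.42; final concentrate = 709.54 kg/min.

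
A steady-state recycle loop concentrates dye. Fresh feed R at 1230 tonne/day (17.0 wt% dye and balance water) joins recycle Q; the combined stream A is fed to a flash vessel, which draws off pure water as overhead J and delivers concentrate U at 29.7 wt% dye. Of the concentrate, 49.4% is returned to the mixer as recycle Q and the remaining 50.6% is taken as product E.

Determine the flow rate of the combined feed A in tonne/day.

1917 tonne/day

Overall dye balance (none leaves overhead): dye in fresh feed = dye in product, i.e. 1230×0.170 = (1−0.494)·U·0.297.
U = 209.1/(0.297×0.506) = 1391.4 tonne/day.
Recycle Q = 0.494×1391.4 = 687.34 tonne/day.
Combined feed A = 1230 + 687.34 = 1917.3 tonne/day.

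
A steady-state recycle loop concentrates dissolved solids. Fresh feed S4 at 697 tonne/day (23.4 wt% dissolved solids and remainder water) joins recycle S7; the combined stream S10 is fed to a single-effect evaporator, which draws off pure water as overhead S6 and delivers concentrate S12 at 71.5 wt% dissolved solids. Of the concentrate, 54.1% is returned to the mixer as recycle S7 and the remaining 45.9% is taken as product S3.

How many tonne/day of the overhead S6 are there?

Overall dissolved solids balance (none leaves overhead): dissolved solids in fresh feed = dissolved solids in product, i.e. 697×0.234 = (1−0.541)·S12·0.715.
S12 = 163.1/(0.715×0.459) = 496.97 tonne/day.
Recycle S7 = 0.541×496.97 = 268.86 tonne/day.
Combined feed S10 = 697 + 268.86 = 965.86 tonne/day.
Overhead S6 = S10 − S12 = 965.86 − 496.97 = 468.89 tonne/day.

468.9 tonne/day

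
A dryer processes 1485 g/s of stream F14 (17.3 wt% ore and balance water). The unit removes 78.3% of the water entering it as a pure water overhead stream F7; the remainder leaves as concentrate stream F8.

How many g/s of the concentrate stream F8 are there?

water entering = 1485×0.827 = 1228.1 g/s; overhead removed = 0.783×1228.1 = 961.6 g/s.
Concentrate = 1485 − 961.6 = 523.4 g/s.

523.4 g/s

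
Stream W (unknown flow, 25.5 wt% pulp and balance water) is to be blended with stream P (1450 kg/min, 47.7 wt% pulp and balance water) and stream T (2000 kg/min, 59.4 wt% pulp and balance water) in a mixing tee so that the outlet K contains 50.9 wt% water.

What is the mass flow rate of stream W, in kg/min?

Let W be the unknown flow. Total out = 3450 + W.
water balance: 1570.3 + 0.745·W = 0.509·(3450 + W)
(0.745 − 0.509)·W = 0.509×3450 − 1570.3 = 185.7
W = 185.7 / 0.236 = 786.86 kg/min

786.9 kg/min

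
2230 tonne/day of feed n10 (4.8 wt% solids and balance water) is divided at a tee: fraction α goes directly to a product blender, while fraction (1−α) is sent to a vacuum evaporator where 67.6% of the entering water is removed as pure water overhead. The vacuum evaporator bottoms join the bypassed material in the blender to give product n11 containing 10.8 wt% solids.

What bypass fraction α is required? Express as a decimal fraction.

0.137

All 2230×0.048 = 107.04 tonne/day of solids reaches n11, so n11 = 107.04/0.108 = 991.11 tonne/day and vapour = 1238.9 tonne/day.
The evaporator receives (1−α)·2230 of feed at 0.952 water and removes 0.676 of that water:
0.676×0.952×(1−α)×2230 = 1238.9
(1−α) = 1238.9/1435.1 = 0.8633;  α = 0.1367.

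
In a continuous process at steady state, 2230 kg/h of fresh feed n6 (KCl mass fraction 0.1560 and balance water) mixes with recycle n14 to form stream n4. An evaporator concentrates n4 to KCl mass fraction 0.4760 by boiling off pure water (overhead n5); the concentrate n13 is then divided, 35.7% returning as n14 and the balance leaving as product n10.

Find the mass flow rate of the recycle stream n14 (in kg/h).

Overall KCl balance (none leaves overhead): KCl in fresh feed = KCl in product, i.e. 2230×0.156 = (1−0.357)·n13·0.476.
n13 = 347.88/(0.476×0.643) = 1136.6 kg/h.
Recycle n14 = 0.357×1136.6 = 405.77 kg/h.

405.8 kg/h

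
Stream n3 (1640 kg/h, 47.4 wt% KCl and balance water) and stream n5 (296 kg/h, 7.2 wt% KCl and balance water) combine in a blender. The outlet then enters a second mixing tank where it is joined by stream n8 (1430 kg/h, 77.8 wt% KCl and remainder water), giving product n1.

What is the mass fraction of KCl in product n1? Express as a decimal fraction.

0.568

Overall, product flow = 3366 kg/h.
KCl in = 1640×0.474 + 296×0.072 + 1430×0.778 = 1911.2 kg/h.
KCl fraction in n1 = 0.568.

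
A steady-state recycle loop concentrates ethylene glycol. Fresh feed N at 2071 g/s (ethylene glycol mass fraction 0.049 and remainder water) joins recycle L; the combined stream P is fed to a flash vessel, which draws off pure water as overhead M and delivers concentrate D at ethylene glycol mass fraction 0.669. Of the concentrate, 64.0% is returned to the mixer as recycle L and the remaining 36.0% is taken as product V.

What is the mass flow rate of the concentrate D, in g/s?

421.4 g/s

Overall ethylene glycol balance (none leaves overhead): ethylene glycol in fresh feed = ethylene glycol in product, i.e. 2071×0.049 = (1−0.640)·D·0.669.
D = 101.48/(0.669×0.360) = 421.35 g/s.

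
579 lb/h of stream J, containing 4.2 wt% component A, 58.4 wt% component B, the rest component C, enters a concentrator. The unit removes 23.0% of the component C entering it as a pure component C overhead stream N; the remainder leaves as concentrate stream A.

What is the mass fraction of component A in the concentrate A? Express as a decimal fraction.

component A is not removed: 579×0.042 = 24.318 lb/h of component A enters A.
component C entering = 579×0.374 = 216.55 lb/h; overhead removed = 0.230×216.55 = 49.806 lb/h.
Concentrate = 579 − 49.806 = 529.19 lb/h.
Mass fraction = 24.318/529.19 = 0.046.

0.046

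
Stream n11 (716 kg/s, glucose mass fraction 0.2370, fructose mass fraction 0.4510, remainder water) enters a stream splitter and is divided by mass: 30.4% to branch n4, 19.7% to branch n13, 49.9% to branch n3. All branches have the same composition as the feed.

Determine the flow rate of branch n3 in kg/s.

357.3 kg/s

Branch n3 flow = 0.499×716 = 357.28 kg/s.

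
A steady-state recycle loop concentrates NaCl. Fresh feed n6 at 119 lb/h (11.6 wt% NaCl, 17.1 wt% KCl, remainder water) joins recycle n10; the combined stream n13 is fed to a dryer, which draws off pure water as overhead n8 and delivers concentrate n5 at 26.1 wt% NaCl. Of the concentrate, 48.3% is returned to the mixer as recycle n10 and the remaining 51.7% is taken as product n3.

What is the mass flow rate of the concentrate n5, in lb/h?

Overall NaCl balance (none leaves overhead): NaCl in fresh feed = NaCl in product, i.e. 119×0.116 = (1−0.483)·n5·0.261.
n5 = 13.804/(0.261×0.517) = 102.3 lb/h.

102.3 lb/h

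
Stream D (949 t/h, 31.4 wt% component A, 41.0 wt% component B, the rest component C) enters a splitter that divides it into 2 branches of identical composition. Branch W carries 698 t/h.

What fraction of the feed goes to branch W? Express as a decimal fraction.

0.736

Fraction to W = 698/949 = 0.7355.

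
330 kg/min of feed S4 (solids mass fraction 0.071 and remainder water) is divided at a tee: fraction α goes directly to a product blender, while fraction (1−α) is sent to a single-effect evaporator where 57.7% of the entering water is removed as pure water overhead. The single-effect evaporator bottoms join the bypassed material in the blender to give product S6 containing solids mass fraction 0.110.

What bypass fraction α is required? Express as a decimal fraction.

0.339

All 330×0.071 = 23.43 kg/min of solids reaches S6, so S6 = 23.43/0.110 = 213 kg/min and vapour = 117 kg/min.
The evaporator receives (1−α)·330 of feed at 0.929 water and removes 0.577 of that water:
0.577×0.929×(1−α)×330 = 117
(1−α) = 117/176.89 = 0.6614;  α = 0.3386.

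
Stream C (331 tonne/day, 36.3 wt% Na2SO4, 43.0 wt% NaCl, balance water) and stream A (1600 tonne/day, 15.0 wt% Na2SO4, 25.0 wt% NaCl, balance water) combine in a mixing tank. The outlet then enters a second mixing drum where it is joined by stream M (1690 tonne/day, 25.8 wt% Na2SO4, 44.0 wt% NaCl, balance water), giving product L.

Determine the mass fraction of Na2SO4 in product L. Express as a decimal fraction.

Overall, product flow = 3621 tonne/day.
Na2SO4 in = 331×0.363 + 1600×0.150 + 1690×0.258 = 796.17 tonne/day.
Na2SO4 fraction in L = 0.220.

0.220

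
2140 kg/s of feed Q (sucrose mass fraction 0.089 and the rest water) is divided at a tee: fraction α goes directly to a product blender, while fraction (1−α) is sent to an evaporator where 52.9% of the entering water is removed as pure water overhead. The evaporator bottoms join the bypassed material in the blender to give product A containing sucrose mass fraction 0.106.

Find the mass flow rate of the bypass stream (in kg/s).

1428 kg/s

All 2140×0.089 = 190.46 kg/s of sucrose reaches A, so A = 190.46/0.106 = 1796.8 kg/s and vapour = 343.21 kg/s.
The evaporator receives (1−α)·2140 of feed at 0.911 water and removes 0.529 of that water:
0.529×0.911×(1−α)×2140 = 343.21
(1−α) = 343.21/1031.3 = 0.3328;  α = 0.6672.
Bypass flow = 0.6672×2140 = 1427.8 kg/s.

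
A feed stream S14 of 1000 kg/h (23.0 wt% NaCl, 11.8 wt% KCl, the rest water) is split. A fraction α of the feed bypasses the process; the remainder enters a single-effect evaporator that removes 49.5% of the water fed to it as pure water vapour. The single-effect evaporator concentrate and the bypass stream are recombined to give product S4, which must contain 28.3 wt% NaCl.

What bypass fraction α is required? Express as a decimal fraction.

0.420

All 1000×0.230 = 230 kg/h of NaCl reaches S4, so S4 = 230/0.283 = 812.72 kg/h and vapour = 187.28 kg/h.
The evaporator receives (1−α)·1000 of feed at 0.652 water and removes 0.495 of that water:
0.495×0.652×(1−α)×1000 = 187.28
(1−α) = 187.28/322.74 = 0.5803;  α = 0.4197.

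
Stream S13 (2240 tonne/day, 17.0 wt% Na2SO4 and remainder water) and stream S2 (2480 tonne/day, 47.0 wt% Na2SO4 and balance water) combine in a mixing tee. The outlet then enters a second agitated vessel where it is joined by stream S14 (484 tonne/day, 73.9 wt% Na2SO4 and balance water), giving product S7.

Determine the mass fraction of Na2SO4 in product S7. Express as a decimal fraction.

Overall, product flow = 5204 tonne/day.
Na2SO4 in = 2240×0.170 + 2480×0.470 + 484×0.739 = 1904.1 tonne/day.
Na2SO4 fraction in S7 = 0.366.

0.366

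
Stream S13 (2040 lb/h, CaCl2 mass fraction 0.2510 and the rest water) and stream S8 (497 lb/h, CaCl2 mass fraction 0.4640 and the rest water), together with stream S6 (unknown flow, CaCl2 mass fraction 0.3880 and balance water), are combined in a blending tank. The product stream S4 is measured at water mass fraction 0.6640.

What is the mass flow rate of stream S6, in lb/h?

Let S6 be the unknown flow. Total out = 2537 + S6.
water balance: 1794.4 + 0.612·S6 = 0.664·(2537 + S6)
(0.612 − 0.664)·S6 = 0.664×2537 − 1794.4 = -109.78
S6 = -109.78 / -0.052 = 2111.2 lb/h

2111 lb/h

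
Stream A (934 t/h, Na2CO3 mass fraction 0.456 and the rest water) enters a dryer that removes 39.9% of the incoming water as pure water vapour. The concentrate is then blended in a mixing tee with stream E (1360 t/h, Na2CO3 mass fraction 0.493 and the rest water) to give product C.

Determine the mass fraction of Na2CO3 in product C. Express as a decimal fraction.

0.524

Vapour removed = 0.399×0.544×934 = 202.73 t/h; concentrate = 731.27 t/h.
Na2CO3 reaching the mixer = 425.9 (from concentrate) + 1360×0.493 = 1096.4 t/h.
Product flow = 731.27 + 1360 = 2091.3 t/h; Na2CO3 fraction = 0.524.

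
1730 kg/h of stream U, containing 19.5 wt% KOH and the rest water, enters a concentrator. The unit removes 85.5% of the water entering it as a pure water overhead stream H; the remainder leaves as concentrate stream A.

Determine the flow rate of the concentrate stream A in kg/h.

water entering = 1730×0.805 = 1392.7 kg/h; overhead removed = 0.855×1392.7 = 1190.7 kg/h.
Concentrate = 1730 − 1190.7 = 539.28 kg/h.

539.3 kg/h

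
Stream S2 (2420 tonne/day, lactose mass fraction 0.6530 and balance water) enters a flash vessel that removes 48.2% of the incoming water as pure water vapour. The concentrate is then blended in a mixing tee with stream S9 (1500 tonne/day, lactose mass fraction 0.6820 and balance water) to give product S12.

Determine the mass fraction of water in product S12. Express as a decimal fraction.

Vapour removed = 0.482×0.347×2420 = 404.75 tonne/day; concentrate = 2015.2 tonne/day.
water reaching the mixer = 434.99 (from concentrate) + 1500×0.318 = 911.99 tonne/day.
Product flow = 2015.2 + 1500 = 3515.2 tonne/day; water fraction = 0.2594.

0.2594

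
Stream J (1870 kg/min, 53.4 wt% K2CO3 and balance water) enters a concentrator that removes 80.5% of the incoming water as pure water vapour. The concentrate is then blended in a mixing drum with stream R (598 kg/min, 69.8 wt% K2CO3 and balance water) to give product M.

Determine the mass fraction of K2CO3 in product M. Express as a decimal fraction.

0.802

Vapour removed = 0.805×0.466×1870 = 701.49 kg/min; concentrate = 1168.5 kg/min.
K2CO3 reaching the mixer = 998.58 (from concentrate) + 598×0.698 = 1416 kg/min.
Product flow = 1168.5 + 598 = 1766.5 kg/min; K2CO3 fraction = 0.802.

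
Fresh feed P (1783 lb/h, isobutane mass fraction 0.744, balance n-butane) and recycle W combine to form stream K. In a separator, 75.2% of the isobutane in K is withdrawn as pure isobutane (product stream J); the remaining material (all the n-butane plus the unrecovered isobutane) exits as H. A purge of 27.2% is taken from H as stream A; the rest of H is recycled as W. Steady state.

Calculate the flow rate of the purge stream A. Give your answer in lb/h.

565.6 lb/h

n-butane enters only via P and leaves only via the purge: 1783×0.256 = 0.272×(n-butane in H), and the separator passes all n-butane, so n-butane in K = n-butane in H = 1678.1 lb/h.
isobutane in K: m_A = 1783×0.744 + (1−0.272)·(1−0.752)·m_A, so m_A = 1326.6/0.8195 = 1618.8 lb/h.
H = (1−0.752)×1618.8 + 1678.1 = 2079.6 lb/h.
Purge A = 0.272×2079.6 = 565.65 lb/h.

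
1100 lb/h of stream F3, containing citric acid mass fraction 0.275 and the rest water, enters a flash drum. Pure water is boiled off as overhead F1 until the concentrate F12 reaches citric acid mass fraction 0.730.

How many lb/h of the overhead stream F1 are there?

685.6 lb/h

citric acid is conserved: 1100×0.275 = 302.5 lb/h all reports to the concentrate.
Concentrate = 302.5/(target fraction) = 414.38 lb/h.
Overhead = 1100 − 414.38 = 685.62 lb/h.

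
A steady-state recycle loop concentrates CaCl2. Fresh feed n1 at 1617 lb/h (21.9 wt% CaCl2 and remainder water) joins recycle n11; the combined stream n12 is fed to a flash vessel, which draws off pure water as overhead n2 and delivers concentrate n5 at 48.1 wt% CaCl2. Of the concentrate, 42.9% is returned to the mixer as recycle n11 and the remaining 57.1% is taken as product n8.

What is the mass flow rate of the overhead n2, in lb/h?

880.8 lb/h

Overall CaCl2 balance (none leaves overhead): CaCl2 in fresh feed = CaCl2 in product, i.e. 1617×0.219 = (1−0.429)·n5·0.481.
n5 = 354.12/(0.481×0.571) = 1289.4 lb/h.
Recycle n11 = 0.429×1289.4 = 553.13 lb/h.
Combined feed n12 = 1617 + 553.13 = 2170.1 lb/h.
Overhead n2 = n12 − n5 = 2170.1 − 1289.4 = 880.78 lb/h.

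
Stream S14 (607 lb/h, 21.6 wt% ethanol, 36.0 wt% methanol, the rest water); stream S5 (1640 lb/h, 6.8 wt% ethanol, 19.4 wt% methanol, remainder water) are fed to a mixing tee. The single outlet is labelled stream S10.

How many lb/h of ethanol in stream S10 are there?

242.6 lb/h

ethanol out = ethanol in = 607×0.216 + 1640×0.068 = 242.63 lb/h.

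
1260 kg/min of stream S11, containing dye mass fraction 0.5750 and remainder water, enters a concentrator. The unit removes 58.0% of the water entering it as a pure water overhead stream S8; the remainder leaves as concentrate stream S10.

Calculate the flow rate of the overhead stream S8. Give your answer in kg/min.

water entering = 1260×0.425 = 535.5 kg/min; overhead removed = 0.580×535.5 = 310.59 kg/min.

310.6 kg/min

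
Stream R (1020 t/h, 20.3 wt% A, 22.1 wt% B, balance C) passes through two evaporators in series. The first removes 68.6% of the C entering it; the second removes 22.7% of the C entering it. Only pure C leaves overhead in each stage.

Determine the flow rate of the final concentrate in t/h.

575.1 t/h

C in feed = 1020×0.576 = 587.52 t/h.
After stage 1: C left = (1−0.686)×587.52 = 184.48; stream total = 616.96 t/h.
After stage 2: C left = (1−0.227)×184.48 = 142.6; final concentrate = 575.08 t/h.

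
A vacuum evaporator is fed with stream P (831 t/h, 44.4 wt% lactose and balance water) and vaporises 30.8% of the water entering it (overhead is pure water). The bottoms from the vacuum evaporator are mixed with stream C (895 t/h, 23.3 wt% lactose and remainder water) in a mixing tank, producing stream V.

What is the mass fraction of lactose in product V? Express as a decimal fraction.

Vapour removed = 0.308×0.556×831 = 142.31 t/h; concentrate = 688.69 t/h.
lactose reaching the mixer = 368.96 (from concentrate) + 895×0.233 = 577.5 t/h.
Product flow = 688.69 + 895 = 1583.7 t/h; lactose fraction = 0.365.

0.365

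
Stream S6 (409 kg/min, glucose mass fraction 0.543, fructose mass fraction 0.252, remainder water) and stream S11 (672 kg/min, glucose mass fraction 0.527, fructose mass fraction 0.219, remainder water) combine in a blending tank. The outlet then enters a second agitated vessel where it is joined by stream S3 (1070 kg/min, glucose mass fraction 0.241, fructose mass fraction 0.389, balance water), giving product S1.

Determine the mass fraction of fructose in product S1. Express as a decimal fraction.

0.310

Overall, product flow = 2151 kg/min.
fructose in = 409×0.252 + 672×0.219 + 1070×0.389 = 666.47 kg/min.
fructose fraction in S1 = 0.310.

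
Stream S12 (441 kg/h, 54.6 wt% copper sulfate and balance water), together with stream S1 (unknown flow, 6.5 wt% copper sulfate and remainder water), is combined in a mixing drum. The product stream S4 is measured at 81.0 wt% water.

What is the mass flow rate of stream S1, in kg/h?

1256 kg/h

Let S1 be the unknown flow. Total out = 441 + S1.
water balance: 200.21 + 0.935·S1 = 0.810·(441 + S1)
(0.935 − 0.810)·S1 = 0.810×441 − 200.21 = 157
S1 = 157 / 0.125 = 1256 kg/h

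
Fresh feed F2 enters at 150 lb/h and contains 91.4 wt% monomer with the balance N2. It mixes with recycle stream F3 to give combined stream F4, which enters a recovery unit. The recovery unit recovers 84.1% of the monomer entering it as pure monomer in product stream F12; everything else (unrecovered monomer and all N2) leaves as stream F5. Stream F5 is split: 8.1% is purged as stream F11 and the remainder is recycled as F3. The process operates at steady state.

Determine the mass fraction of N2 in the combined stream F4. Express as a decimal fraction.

0.498

N2 enters only via F2 and leaves only via the purge: 150×0.086 = 0.081×(N2 in F5), and the recovery unit passes all N2, so N2 in F4 = N2 in F5 = 159.26 lb/h.
monomer in F4: m_A = 150×0.914 + (1−0.081)·(1−0.841)·m_A, so m_A = 137.1/0.8539 = 160.56 lb/h.
F4 = 160.56 + 159.26 = 319.82 lb/h.
N2 fraction in F4 = 159.26/319.82 = 0.498.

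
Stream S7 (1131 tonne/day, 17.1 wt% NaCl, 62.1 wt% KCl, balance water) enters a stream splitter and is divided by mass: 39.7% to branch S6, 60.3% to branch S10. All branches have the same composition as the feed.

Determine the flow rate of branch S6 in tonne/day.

Branch S6 flow = 0.397×1131 = 449.01 tonne/day.

449 tonne/day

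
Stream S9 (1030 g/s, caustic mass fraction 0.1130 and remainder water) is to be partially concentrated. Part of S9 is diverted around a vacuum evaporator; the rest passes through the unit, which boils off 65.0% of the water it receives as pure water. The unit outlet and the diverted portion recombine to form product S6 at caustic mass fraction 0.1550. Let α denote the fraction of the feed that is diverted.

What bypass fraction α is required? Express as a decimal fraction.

0.530

All 1030×0.113 = 116.39 g/s of caustic reaches S6, so S6 = 116.39/0.155 = 750.9 g/s and vapour = 279.1 g/s.
The evaporator receives (1−α)·1030 of feed at 0.887 water and removes 0.650 of that water:
0.650×0.887×(1−α)×1030 = 279.1
(1−α) = 279.1/593.85 = 0.4700;  α = 0.5300.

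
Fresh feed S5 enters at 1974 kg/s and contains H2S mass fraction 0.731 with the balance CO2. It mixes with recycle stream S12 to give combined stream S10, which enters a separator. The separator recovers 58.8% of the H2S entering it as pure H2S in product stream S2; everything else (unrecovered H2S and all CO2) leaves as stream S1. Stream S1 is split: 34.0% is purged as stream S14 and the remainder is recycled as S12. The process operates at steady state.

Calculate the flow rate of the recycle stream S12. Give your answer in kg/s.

1570 kg/s

CO2 enters only via S5 and leaves only via the purge: 1974×0.269 = 0.340×(CO2 in S1), and the separator passes all CO2, so CO2 in S10 = CO2 in S1 = 1561.8 kg/s.
H2S in S10: m_A = 1974×0.731 + (1−0.340)·(1−0.588)·m_A, so m_A = 1443/0.7281 = 1981.9 kg/s.
S1 = (1−0.588)×1981.9 + 1561.8 = 2378.3 kg/s.
Recycle S12 = (1−0.340)×2378.3 = 1569.7 kg/s.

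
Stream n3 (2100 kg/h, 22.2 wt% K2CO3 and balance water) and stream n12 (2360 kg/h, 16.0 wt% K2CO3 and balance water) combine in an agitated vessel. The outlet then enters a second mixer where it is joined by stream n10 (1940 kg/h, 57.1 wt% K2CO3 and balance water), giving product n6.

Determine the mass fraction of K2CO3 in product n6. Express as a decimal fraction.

Overall, product flow = 6400 kg/h.
K2CO3 in = 2100×0.222 + 2360×0.160 + 1940×0.571 = 1951.5 kg/h.
K2CO3 fraction in n6 = 0.305.

0.305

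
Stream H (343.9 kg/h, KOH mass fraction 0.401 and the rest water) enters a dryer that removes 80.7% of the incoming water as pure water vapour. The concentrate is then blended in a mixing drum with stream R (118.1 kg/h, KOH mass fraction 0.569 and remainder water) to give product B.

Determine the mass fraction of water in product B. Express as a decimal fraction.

Vapour removed = 0.807×0.599×343.9 = 166.24 kg/h; concentrate = 177.66 kg/h.
water reaching the mixer = 39.757 (from concentrate) + 118.1×0.431 = 90.658 kg/h.
Product flow = 177.66 + 118.1 = 295.76 kg/h; water fraction = 0.307.

0.307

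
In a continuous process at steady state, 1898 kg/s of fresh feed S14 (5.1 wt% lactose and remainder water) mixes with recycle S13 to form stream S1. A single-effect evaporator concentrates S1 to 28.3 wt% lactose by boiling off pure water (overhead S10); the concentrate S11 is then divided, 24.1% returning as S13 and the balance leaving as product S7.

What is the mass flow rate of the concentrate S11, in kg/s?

450.6 kg/s

Overall lactose balance (none leaves overhead): lactose in fresh feed = lactose in product, i.e. 1898×0.051 = (1−0.241)·S11·0.283.
S11 = 96.798/(0.283×0.759) = 450.65 kg/s.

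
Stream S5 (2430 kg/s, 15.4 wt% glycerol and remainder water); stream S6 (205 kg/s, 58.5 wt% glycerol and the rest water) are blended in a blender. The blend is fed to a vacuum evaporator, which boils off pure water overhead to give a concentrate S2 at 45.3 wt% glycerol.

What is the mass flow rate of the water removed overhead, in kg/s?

glycerol entering = 2430×0.154 + 205×0.585 = 494.14 kg/s.
All glycerol reports to S2, so S2 = 494.14/0.453 = 1090.8 kg/s.
Total feed = 2635 kg/s; overhead = 2635 − 1090.8 = 1544.2 kg/s.

1544 kg/s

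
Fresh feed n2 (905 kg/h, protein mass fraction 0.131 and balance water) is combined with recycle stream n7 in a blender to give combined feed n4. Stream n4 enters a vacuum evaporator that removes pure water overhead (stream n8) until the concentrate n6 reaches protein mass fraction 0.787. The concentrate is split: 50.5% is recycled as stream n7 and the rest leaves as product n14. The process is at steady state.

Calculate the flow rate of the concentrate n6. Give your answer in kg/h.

Overall protein balance (none leaves overhead): protein in fresh feed = protein in product, i.e. 905×0.131 = (1−0.505)·n6·0.787.
n6 = 118.56/(0.787×0.495) = 304.33 kg/h.

304.3 kg/h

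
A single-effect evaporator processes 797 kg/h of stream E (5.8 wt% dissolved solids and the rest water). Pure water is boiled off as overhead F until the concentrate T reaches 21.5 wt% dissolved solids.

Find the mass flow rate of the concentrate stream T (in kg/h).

215 kg/h

dissolved solids is conserved: 797×0.058 = 46.226 kg/h all reports to the concentrate.
Concentrate = 46.226/(target fraction) = 215 kg/h.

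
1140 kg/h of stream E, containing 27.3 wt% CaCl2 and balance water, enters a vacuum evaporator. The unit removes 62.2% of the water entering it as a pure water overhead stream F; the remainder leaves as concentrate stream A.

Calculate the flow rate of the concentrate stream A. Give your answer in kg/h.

water entering = 1140×0.727 = 828.78 kg/h; overhead removed = 0.622×828.78 = 515.5 kg/h.
Concentrate = 1140 − 515.5 = 624.5 kg/h.

624.5 kg/h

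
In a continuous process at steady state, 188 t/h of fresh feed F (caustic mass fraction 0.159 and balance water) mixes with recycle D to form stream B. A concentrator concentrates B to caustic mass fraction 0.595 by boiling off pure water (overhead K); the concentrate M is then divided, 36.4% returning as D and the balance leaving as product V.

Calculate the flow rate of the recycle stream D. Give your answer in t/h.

Overall caustic balance (none leaves overhead): caustic in fresh feed = caustic in product, i.e. 188×0.159 = (1−0.364)·M·0.595.
M = 29.892/(0.595×0.636) = 78.992 t/h.
Recycle D = 0.364×78.992 = 28.753 t/h.

28.75 t/h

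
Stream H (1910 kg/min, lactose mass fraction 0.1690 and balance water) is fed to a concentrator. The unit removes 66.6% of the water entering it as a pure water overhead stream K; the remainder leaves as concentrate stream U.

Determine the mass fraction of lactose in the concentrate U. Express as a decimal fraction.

0.3785

lactose is not removed: 1910×0.169 = 322.79 kg/min of lactose enters U.
water entering = 1910×0.831 = 1587.2 kg/min; overhead removed = 0.666×1587.2 = 1057.1 kg/min.
Concentrate = 1910 − 1057.1 = 852.92 kg/min.
Mass fraction = 322.79/852.92 = 0.3785.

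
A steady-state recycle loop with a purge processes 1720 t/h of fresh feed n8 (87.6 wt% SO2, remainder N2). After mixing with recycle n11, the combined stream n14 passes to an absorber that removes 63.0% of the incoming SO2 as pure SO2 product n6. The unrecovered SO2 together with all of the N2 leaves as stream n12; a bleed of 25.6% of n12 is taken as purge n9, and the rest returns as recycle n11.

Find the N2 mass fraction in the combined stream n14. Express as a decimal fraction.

0.286

N2 enters only via n8 and leaves only via the purge: 1720×0.124 = 0.256×(N2 in n12), and the absorber passes all N2, so N2 in n14 = N2 in n12 = 833.12 t/h.
SO2 in n14: m_A = 1720×0.876 + (1−0.256)·(1−0.630)·m_A, so m_A = 1506.7/0.7247 = 2079 t/h.
n14 = 2079 + 833.12 = 2912.2 t/h.
N2 fraction in n14 = 833.12/2912.2 = 0.286.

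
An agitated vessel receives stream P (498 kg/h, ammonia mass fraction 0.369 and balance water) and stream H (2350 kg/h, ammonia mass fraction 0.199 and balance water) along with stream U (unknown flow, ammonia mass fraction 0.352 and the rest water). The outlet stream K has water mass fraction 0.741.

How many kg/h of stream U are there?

927.1 kg/h

Let U be the unknown flow. Total out = 2848 + U.
water balance: 2196.6 + 0.648·U = 0.741·(2848 + U)
(0.648 − 0.741)·U = 0.741×2848 − 2196.6 = -86.22
U = -86.22 / -0.093 = 927.1 kg/h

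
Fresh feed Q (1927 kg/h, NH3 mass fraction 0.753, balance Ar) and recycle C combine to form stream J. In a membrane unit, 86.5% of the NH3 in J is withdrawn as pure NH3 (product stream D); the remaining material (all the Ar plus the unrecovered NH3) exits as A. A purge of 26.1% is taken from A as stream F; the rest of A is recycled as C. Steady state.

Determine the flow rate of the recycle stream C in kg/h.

1508 kg/h

Ar enters only via Q and leaves only via the purge: 1927×0.247 = 0.261×(Ar in A), and the membrane unit passes all Ar, so Ar in J = Ar in A = 1823.6 kg/h.
NH3 in J: m_A = 1927×0.753 + (1−0.261)·(1−0.865)·m_A, so m_A = 1451/0.9002 = 1611.8 kg/h.
A = (1−0.865)×1611.8 + 1823.6 = 2041.2 kg/h.
Recycle C = (1−0.261)×2041.2 = 1508.5 kg/h.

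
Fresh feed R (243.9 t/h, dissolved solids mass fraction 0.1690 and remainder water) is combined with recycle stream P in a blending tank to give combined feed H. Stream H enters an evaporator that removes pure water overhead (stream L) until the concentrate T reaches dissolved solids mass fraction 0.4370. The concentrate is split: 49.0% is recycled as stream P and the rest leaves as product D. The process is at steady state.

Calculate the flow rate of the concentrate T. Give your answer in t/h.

Overall dissolved solids balance (none leaves overhead): dissolved solids in fresh feed = dissolved solids in product, i.e. 243.9×0.169 = (1−0.490)·T·0.437.
T = 41.219/(0.437×0.510) = 184.95 t/h.

184.9 t/h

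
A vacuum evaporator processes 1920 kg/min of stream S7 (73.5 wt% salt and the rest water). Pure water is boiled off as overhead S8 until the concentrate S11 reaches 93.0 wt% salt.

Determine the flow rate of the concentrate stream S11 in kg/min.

salt is conserved: 1920×0.735 = 1411.2 kg/min all reports to the concentrate.
Concentrate = 1411.2/(target fraction) = 1517.4 kg/min.

1517 kg/min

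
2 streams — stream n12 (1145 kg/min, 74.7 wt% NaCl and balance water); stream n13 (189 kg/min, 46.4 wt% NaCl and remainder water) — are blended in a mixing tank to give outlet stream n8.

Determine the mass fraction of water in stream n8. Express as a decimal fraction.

Total flow out = 1145 + 189 = 1334 kg/min.
water in = 1145×0.253 + 189×0.536 = 390.99 kg/min.
water mass fraction in n8 = 390.99/1334 = 0.293.

0.293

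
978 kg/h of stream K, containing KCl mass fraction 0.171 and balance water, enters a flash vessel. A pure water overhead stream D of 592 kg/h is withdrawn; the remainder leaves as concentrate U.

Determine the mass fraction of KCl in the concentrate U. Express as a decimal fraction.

KCl is not removed: 978×0.171 = 167.24 kg/h of KCl enters U.
Concentrate = 978 − 592 = 386 kg/h.
Mass fraction = 167.24/386 = 0.433.

0.433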